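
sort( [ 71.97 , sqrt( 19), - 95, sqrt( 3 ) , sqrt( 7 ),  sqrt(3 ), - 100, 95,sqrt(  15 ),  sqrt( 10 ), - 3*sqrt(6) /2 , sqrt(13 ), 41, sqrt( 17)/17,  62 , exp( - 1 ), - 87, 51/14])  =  [ - 100 ,-95, - 87, - 3*sqrt( 6)/2, sqrt( 17)/17,exp( - 1), sqrt( 3),sqrt( 3), sqrt (7 ), sqrt( 10 ), sqrt ( 13 ), 51/14, sqrt(15) , sqrt( 19 ), 41,62,  71.97 , 95]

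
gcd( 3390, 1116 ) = 6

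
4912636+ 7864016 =12776652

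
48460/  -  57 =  - 48460/57=- 850.18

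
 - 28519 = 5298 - 33817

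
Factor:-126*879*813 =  - 90043002 = - 2^1*3^4*7^1*271^1*293^1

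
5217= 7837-2620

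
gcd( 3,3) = 3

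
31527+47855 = 79382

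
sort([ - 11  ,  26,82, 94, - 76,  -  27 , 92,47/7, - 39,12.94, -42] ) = [-76, - 42, - 39, - 27  , - 11, 47/7, 12.94,  26, 82 , 92,94]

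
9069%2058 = 837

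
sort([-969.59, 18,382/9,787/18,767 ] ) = [- 969.59, 18,  382/9, 787/18 , 767]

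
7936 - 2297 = 5639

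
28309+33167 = 61476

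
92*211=19412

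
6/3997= 6/3997  =  0.00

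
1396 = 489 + 907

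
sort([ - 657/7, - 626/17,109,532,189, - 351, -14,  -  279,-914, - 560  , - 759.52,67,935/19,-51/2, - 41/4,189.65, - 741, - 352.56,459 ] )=[ - 914, - 759.52,- 741, - 560, - 352.56,- 351,-279, - 657/7, - 626/17,-51/2, - 14, - 41/4,935/19,67,109,189 , 189.65,459, 532 ] 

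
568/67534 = 284/33767 =0.01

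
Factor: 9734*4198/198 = 20431666/99 = 2^1*3^(-2 )*11^( - 1) * 31^1*157^1*  2099^1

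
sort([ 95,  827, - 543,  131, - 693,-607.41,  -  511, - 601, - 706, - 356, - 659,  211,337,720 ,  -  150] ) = [ - 706,- 693 ,  -  659, - 607.41, - 601, - 543 ,  -  511 , - 356,-150, 95, 131, 211,337, 720, 827]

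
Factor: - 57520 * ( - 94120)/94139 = 2^7*5^2 *13^1*23^( - 1 ) *181^1* 719^1 *4093^( - 1)=5413782400/94139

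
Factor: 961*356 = 342116 = 2^2*31^2*89^1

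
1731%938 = 793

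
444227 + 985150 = 1429377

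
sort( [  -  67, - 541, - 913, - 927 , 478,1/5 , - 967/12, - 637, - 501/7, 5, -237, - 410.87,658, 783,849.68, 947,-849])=[ - 927, - 913, - 849, - 637, - 541,-410.87, - 237, - 967/12,  -  501/7, - 67,  1/5,5, 478, 658, 783,849.68,947] 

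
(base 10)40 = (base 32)18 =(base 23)1H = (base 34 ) 16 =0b101000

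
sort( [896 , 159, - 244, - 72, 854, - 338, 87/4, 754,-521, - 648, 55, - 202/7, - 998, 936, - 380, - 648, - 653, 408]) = [ - 998,-653, - 648, - 648, - 521 , - 380,-338 , - 244, -72, - 202/7,87/4, 55, 159, 408, 754, 854, 896,936]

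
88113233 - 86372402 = 1740831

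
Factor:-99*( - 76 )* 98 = 2^3*3^2 * 7^2*11^1*19^1 = 737352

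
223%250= 223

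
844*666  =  562104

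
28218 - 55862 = -27644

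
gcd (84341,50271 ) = 1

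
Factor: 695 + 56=751^1  =  751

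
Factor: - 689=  - 13^1*53^1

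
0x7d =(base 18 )6H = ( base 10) 125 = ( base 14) 8D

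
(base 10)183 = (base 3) 20210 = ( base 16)b7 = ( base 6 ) 503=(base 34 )5d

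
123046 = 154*799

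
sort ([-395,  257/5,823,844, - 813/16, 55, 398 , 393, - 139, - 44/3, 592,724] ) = [  -  395 ,-139, - 813/16, - 44/3, 257/5, 55, 393, 398,592, 724, 823 , 844]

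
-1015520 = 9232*(-110 ) 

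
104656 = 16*6541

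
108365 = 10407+97958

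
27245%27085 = 160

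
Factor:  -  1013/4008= - 2^(-3 )  *  3^( - 1)*167^(-1 )*1013^1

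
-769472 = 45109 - 814581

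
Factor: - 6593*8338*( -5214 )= 286626270876 = 2^2*3^1*11^2*19^1*79^1*347^1 * 379^1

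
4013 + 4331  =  8344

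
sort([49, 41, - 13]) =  [ - 13, 41,49]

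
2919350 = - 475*( - 6146 ) 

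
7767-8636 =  - 869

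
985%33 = 28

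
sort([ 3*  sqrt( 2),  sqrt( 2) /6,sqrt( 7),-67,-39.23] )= [ - 67, - 39.23,sqrt(2) /6,sqrt( 7 ) , 3*sqrt( 2 ) ]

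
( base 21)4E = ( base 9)118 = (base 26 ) 3K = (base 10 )98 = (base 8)142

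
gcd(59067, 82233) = 9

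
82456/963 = 82456/963= 85.62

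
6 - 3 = 3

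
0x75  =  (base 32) 3l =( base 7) 225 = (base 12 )99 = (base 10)117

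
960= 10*96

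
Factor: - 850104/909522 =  - 47228/50529 = - 2^2 * 3^(- 1)*11807^1*16843^(-1)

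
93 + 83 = 176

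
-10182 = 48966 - 59148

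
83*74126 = 6152458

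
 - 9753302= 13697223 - 23450525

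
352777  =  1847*191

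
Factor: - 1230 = - 2^1 * 3^1*5^1*41^1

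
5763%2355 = 1053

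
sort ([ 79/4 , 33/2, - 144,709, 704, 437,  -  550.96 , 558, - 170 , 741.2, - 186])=[ - 550.96, - 186, - 170, - 144, 33/2,79/4, 437, 558 , 704 , 709, 741.2 ] 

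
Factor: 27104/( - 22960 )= - 2^1*5^( - 1)*11^2*41^( - 1)=- 242/205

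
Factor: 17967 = 3^1*53^1*113^1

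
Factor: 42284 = 2^2*11^1*31^2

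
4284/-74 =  - 2142/37 = -57.89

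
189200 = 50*3784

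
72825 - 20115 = 52710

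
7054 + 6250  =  13304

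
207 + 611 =818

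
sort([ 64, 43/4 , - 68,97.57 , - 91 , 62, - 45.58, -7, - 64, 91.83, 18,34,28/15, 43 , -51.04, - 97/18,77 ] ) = [ - 91, - 68, - 64,-51.04, - 45.58, - 7, - 97/18,28/15,43/4,18,  34 , 43, 62, 64 , 77,91.83, 97.57]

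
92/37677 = 92/37677 = 0.00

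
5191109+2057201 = 7248310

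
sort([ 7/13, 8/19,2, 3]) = [8/19, 7/13,2,3] 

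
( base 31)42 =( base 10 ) 126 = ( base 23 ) 5B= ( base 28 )4e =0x7E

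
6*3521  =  21126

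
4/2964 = 1/741 = 0.00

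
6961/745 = 6961/745= 9.34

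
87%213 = 87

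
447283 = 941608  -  494325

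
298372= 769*388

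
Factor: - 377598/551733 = -2^1 *7^(-1) * 43^( - 1)*103^1 = - 206/301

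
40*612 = 24480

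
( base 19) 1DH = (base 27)n4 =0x271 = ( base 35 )HU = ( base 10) 625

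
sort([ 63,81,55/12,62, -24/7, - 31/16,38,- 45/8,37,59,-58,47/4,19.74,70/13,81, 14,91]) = [ - 58, - 45/8, - 24/7, - 31/16, 55/12,70/13, 47/4,14, 19.74,37,38,59 , 62,  63,81,81,91]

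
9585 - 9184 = 401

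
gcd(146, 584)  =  146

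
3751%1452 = 847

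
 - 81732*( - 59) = 4822188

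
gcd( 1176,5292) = 588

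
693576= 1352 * 513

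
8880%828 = 600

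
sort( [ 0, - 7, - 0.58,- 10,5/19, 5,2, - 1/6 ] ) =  [ - 10, -7  ,  -  0.58, -1/6,0,5/19,  2, 5]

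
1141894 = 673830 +468064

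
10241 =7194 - -3047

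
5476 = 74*74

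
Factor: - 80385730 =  - 2^1*5^1 * 59^1*136247^1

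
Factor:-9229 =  - 11^1 * 839^1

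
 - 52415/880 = -953/16=- 59.56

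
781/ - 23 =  - 34 + 1/23 = -  33.96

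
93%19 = 17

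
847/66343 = 847/66343 =0.01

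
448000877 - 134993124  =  313007753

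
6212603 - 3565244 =2647359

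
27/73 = 27/73 = 0.37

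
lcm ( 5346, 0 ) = 0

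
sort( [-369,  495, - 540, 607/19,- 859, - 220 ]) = [ - 859, - 540, - 369,- 220,  607/19, 495 ] 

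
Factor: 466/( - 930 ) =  - 3^(-1)*5^(  -  1)*31^( - 1)*233^1 = - 233/465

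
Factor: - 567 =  - 3^4*7^1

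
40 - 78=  - 38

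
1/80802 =1/80802  =  0.00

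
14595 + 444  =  15039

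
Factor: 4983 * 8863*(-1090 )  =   - 2^1*3^1*5^1*11^1*109^1*151^1 * 8863^1 = - 48139118610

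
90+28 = 118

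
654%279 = 96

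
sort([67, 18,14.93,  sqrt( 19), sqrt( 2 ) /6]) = [ sqrt( 2)/6, sqrt( 19), 14.93 , 18, 67]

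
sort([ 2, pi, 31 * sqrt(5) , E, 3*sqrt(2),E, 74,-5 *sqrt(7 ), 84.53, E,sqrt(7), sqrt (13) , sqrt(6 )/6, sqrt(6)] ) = [  -  5 *sqrt( 7), sqrt(6)/6, 2, sqrt(6),sqrt( 7),E,E, E, pi, sqrt( 13), 3*sqrt ( 2 ), 31*sqrt (5), 74, 84.53 ] 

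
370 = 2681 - 2311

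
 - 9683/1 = - 9683 = - 9683.00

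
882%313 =256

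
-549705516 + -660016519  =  -1209722035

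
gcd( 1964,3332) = 4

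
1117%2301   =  1117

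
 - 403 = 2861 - 3264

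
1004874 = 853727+151147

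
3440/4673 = 3440/4673  =  0.74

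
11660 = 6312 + 5348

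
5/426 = 5/426= 0.01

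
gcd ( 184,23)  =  23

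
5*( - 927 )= - 4635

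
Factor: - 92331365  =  -5^1*7^1*2638039^1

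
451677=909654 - 457977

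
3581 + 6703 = 10284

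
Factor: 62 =2^1*31^1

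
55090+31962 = 87052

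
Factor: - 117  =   - 3^2*13^1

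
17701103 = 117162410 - 99461307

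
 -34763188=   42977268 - 77740456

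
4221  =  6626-2405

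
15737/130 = 121 + 7/130 = 121.05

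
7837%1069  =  354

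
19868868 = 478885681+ - 459016813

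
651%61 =41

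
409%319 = 90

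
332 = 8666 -8334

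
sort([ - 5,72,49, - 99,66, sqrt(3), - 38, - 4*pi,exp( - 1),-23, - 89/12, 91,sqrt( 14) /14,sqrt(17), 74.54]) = [ - 99,- 38, - 23, - 4*pi,-89/12, - 5,sqrt( 14) /14,exp( - 1),sqrt( 3 ), sqrt(17),49 , 66,72, 74.54,91]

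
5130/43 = 5130/43 = 119.30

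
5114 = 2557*2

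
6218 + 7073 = 13291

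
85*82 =6970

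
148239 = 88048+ 60191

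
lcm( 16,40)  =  80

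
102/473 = 102/473= 0.22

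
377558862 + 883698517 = 1261257379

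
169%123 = 46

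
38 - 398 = -360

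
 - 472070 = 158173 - 630243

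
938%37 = 13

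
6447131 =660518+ 5786613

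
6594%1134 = 924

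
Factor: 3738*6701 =2^1*3^1*7^1*89^1*6701^1 = 25048338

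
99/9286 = 99/9286 = 0.01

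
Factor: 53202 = 2^1*3^1*8867^1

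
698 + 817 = 1515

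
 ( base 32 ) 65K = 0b1100010110100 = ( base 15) 1d19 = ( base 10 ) 6324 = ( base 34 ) 5G0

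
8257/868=8257/868  =  9.51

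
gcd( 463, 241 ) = 1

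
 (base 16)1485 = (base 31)5EE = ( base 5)132003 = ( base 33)4r6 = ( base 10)5253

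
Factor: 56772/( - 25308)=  - 37^( - 1)*83^1 = - 83/37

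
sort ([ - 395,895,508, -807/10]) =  [ - 395,-807/10, 508,895]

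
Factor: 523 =523^1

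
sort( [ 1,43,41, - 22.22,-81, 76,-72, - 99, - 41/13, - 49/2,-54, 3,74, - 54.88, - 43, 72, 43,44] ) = [ - 99,-81,-72,-54.88, - 54,- 43, - 49/2, - 22.22, - 41/13,1,3, 41,43, 43, 44, 72,74,76 ]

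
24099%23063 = 1036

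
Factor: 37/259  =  1/7 =7^( - 1)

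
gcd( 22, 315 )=1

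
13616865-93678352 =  - 80061487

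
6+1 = 7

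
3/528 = 1/176  =  0.01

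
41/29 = 41/29 = 1.41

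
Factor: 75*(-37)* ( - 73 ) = 202575  =  3^1*5^2 * 37^1*73^1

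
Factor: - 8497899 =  - 3^3*29^1 * 10853^1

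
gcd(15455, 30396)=1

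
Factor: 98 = 2^1 * 7^2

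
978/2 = 489 = 489.00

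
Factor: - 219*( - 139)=3^1*73^1*139^1 = 30441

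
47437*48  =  2276976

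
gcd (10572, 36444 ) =12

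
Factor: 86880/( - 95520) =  - 181^1*199^( - 1 ) = - 181/199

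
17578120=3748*4690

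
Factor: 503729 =197^1*2557^1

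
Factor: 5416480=2^5 * 5^1*97^1*349^1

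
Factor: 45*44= 1980  =  2^2*3^2 * 5^1*11^1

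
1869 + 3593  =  5462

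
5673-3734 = 1939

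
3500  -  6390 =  - 2890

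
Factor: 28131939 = 3^2*11^1*284161^1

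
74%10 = 4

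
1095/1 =1095 = 1095.00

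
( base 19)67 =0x79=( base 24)51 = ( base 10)121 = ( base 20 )61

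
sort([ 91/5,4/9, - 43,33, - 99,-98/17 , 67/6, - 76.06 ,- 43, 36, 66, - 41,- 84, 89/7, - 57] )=[ - 99, - 84, - 76.06,-57, - 43, - 43, - 41,-98/17  ,  4/9, 67/6,89/7,91/5 , 33,36,  66 ]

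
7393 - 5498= 1895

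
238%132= 106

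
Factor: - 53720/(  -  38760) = 3^( - 1)*19^( - 1 ) *79^1 = 79/57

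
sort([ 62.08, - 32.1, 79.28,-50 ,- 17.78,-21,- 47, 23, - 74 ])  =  [-74, - 50,  -  47, - 32.1,-21 , - 17.78, 23,62.08,79.28 ]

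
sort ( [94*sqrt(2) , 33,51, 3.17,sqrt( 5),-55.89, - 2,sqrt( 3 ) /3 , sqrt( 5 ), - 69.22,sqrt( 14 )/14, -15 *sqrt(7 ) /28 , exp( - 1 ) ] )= [ - 69.22, - 55.89, - 2 ,-15*sqrt (7)/28,sqrt ( 14)/14, exp ( - 1 ) , sqrt ( 3)/3, sqrt(5), sqrt( 5), 3.17, 33 , 51, 94*sqrt (2 ) ] 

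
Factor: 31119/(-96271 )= - 3^1*7^( - 1) * 11^1*17^ (  -  1)*23^1*41^1*809^( - 1)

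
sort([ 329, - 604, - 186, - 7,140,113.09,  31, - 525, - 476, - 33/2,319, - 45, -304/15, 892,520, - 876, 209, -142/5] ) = [ - 876,-604, - 525, - 476, - 186  , - 45, - 142/5,-304/15, - 33/2,-7,31, 113.09,140, 209, 319,329 , 520, 892] 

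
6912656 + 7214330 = 14126986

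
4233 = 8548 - 4315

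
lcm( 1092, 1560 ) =10920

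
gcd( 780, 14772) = 12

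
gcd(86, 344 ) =86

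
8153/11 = 741 + 2/11  =  741.18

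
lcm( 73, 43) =3139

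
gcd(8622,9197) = 1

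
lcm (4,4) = 4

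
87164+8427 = 95591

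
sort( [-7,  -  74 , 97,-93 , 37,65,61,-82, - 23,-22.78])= [-93 , - 82 , -74, - 23 ,  -  22.78, - 7, 37, 61, 65, 97] 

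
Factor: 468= 2^2*3^2 * 13^1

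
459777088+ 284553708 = 744330796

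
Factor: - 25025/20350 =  -91/74 = -2^( - 1) *7^1*13^1*37^(-1 ) 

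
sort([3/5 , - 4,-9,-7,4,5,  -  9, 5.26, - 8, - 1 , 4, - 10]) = [  -  10, - 9,  -  9 , - 8, - 7, - 4, - 1,3/5, 4,4, 5,5.26 ] 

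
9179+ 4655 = 13834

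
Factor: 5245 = 5^1*1049^1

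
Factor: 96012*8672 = 2^7*3^3*7^1*127^1*271^1= 832616064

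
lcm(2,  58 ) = 58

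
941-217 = 724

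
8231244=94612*87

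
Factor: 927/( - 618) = -2^(-1)*3^1 = -3/2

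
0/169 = 0 = 0.00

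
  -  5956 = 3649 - 9605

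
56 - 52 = 4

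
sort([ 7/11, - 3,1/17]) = [ - 3, 1/17,7/11] 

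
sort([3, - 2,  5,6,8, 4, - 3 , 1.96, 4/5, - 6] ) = [  -  6, - 3,- 2 , 4/5, 1.96 , 3, 4, 5, 6,8]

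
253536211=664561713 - 411025502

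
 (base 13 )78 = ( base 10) 99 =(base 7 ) 201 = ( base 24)43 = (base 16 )63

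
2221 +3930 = 6151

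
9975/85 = 1995/17 = 117.35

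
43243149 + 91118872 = 134362021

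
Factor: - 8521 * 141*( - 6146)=2^1*3^1*7^1*47^1*439^1*8521^1 = 7384179306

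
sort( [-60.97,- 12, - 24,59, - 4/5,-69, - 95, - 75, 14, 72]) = [  -  95, - 75, - 69, - 60.97, - 24, - 12,-4/5,14,59,72]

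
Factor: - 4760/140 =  - 2^1*17^1 = -  34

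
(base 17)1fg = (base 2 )1000110000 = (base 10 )560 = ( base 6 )2332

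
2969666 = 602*4933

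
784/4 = 196 = 196.00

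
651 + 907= 1558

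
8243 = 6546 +1697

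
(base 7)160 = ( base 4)1123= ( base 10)91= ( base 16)5B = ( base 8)133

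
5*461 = 2305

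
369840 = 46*8040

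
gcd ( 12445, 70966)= 1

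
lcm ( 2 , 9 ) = 18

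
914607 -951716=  - 37109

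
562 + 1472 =2034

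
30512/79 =386 + 18/79 = 386.23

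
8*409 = 3272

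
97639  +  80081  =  177720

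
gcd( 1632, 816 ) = 816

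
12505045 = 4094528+8410517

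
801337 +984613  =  1785950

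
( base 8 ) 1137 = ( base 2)1001011111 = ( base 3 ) 211111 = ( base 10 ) 607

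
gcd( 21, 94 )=1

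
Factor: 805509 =3^2 * 89501^1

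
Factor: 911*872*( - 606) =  - 2^4*3^1*101^1*109^1*911^1 = - 481401552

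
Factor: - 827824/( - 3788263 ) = 2^4* 17^(-1)*31^1*1669^1*222839^(-1)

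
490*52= 25480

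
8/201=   8/201 = 0.04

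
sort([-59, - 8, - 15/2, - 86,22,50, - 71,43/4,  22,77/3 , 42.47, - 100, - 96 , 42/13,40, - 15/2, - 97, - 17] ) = [ - 100,-97, - 96,-86,-71, - 59,  -  17,-8, - 15/2,-15/2, 42/13,43/4,22 , 22,77/3, 40,42.47,50 ]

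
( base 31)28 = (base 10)70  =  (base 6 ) 154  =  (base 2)1000110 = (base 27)2G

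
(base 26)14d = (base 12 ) 561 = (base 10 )793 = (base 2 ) 1100011001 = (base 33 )o1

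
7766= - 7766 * ( - 1 ) 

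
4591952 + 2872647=7464599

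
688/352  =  1  +  21/22 = 1.95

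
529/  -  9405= -529/9405  =  - 0.06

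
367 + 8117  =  8484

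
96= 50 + 46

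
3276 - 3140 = 136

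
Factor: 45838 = 2^1*13^1*41^1*43^1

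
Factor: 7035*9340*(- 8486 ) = -557588753400 = - 2^3 * 3^1*5^2 * 7^1*67^1 * 467^1 * 4243^1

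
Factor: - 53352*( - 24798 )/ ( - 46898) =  - 2^3*3^4*13^1*19^1*131^( - 1)*179^(-1 )*4133^1 = -661511448/23449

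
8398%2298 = 1504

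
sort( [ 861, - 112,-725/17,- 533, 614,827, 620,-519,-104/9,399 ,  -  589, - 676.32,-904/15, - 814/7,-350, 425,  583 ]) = [-676.32, - 589, - 533,-519 , - 350 , - 814/7 ,- 112,-904/15, - 725/17 ,  -  104/9,399, 425,583,  614,620, 827, 861] 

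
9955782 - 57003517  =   - 47047735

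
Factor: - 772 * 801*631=-390192732 = - 2^2*3^2*89^1*193^1*631^1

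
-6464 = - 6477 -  - 13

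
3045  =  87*35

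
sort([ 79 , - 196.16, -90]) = [ - 196.16,- 90, 79]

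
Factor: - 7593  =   - 3^1*2531^1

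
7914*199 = 1574886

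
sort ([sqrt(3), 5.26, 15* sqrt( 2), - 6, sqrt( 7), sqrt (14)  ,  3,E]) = [ - 6,sqrt(3), sqrt( 7), E, 3, sqrt( 14), 5.26, 15*sqrt( 2) ]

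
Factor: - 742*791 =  - 2^1*7^2 * 53^1*113^1 = -586922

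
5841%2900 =41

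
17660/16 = 1103  +  3/4 = 1103.75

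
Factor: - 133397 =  - 11^1*67^1* 181^1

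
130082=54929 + 75153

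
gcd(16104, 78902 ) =2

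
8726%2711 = 593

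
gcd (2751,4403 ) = 7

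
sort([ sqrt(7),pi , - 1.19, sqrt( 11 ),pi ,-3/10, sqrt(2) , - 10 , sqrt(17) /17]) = [ - 10, - 1.19 ,-3/10,sqrt(17)/17, sqrt( 2 ),sqrt (7 ),pi,pi , sqrt(11 )]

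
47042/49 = 960+2/49 = 960.04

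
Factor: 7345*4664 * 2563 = 87800896040= 2^3*5^1 * 11^2*13^1*53^1 * 113^1*233^1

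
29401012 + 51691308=81092320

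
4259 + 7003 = 11262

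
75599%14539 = 2904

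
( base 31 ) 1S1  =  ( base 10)1830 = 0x726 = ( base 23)3AD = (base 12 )1086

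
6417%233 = 126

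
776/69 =776/69 = 11.25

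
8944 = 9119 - 175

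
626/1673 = 626/1673= 0.37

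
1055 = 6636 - 5581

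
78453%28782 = 20889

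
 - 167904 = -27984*6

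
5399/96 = 56 + 23/96= 56.24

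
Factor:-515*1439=-5^1*103^1*1439^1 = - 741085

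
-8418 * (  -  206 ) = 1734108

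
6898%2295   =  13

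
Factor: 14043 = 3^1*31^1*151^1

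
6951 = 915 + 6036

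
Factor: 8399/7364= 2^ (-2)* 7^( - 1 )*37^1 * 227^1*263^( - 1)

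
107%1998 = 107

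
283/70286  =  283/70286 = 0.00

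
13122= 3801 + 9321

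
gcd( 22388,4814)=58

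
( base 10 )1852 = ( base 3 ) 2112121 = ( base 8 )3474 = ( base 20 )4cc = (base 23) 3bc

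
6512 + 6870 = 13382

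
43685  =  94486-50801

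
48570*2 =97140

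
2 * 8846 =17692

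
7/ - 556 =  - 1 + 549/556 = - 0.01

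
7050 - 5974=1076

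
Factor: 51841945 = 5^1*10368389^1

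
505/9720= 101/1944 = 0.05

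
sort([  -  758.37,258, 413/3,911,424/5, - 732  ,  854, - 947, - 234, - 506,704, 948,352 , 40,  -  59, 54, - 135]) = [ - 947, - 758.37, - 732, - 506, - 234, - 135, - 59,40, 54, 424/5,413/3, 258, 352,704, 854, 911, 948 ]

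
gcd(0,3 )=3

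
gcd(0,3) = 3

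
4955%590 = 235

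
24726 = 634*39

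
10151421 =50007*203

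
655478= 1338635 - 683157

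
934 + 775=1709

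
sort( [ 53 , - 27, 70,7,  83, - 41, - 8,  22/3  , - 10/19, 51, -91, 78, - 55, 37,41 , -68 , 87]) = [ - 91, - 68, - 55, - 41,-27,  -  8, - 10/19,7, 22/3,37,41  ,  51, 53,70,78, 83,87 ]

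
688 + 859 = 1547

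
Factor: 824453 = 7^1*117779^1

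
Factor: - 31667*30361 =  -  97^1*313^1*31667^1= -961441787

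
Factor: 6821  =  19^1* 359^1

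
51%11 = 7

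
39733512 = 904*43953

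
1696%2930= 1696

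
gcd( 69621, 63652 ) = 1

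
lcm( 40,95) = 760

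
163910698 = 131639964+32270734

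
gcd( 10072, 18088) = 8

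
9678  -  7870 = 1808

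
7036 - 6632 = 404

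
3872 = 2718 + 1154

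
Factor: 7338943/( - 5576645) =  - 5^( - 1) * 29^1*83^1*3049^1*1115329^( - 1) 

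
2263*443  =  1002509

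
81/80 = 1 + 1/80=   1.01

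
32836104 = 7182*4572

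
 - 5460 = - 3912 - 1548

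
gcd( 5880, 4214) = 98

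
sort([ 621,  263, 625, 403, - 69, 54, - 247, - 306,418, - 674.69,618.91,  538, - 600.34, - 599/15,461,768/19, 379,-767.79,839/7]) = [  -  767.79, - 674.69, - 600.34, - 306,- 247,- 69, - 599/15,768/19,54,839/7,263,379, 403,  418,461,538, 618.91,621,625] 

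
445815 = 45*9907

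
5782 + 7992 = 13774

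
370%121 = 7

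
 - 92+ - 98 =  - 190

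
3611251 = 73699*49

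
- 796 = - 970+174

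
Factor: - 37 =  - 37^1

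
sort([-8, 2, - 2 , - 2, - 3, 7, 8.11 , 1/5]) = [ - 8, - 3, - 2, - 2,1/5 , 2,7,8.11 ]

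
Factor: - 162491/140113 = - 973/839 = -7^1*139^1*839^(  -  1) 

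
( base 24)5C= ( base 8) 204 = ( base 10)132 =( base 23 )5H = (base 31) 48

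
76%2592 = 76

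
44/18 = 2 + 4/9 = 2.44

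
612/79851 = 204/26617 = 0.01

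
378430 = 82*4615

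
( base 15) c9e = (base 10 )2849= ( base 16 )B21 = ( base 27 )3OE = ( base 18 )8e5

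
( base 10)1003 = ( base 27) 1A4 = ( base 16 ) 3eb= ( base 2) 1111101011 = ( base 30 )13d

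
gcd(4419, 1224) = 9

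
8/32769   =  8/32769 = 0.00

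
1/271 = 1/271=0.00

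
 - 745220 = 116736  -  861956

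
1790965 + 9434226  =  11225191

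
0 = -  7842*0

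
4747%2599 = 2148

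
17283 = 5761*3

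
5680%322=206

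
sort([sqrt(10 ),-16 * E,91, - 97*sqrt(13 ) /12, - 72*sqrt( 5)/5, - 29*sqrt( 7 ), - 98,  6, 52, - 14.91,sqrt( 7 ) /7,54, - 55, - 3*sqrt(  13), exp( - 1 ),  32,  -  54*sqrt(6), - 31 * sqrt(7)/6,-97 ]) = [ - 54*sqrt (6 ), - 98, - 97, - 29*sqrt(7), - 55, - 16*E, - 72*sqrt (5) /5, - 97*sqrt(13 ) /12, - 14.91, - 31*sqrt(7)/6,- 3*sqrt (13),exp( - 1 )  ,  sqrt( 7)/7, sqrt (10),6, 32,52,54, 91 ]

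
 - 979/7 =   -  979/7 = -139.86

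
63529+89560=153089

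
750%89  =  38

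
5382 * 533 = 2868606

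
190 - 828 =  - 638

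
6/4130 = 3/2065 = 0.00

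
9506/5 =9506/5 =1901.20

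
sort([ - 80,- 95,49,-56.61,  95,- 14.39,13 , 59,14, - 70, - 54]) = [ - 95, - 80, - 70 , - 56.61, - 54, - 14.39,13,14, 49,  59,  95 ]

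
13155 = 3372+9783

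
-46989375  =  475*(-98925 )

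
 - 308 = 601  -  909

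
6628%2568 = 1492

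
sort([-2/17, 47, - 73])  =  [ - 73, - 2/17 , 47]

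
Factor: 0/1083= 0^1 = 0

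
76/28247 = 76/28247 = 0.00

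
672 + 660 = 1332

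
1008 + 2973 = 3981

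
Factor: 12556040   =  2^3*5^1*7^1*44843^1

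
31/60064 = 31/60064 = 0.00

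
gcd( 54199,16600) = 83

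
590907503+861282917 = 1452190420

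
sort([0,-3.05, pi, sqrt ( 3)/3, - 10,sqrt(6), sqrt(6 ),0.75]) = [ - 10, - 3.05,  0, sqrt (3 )/3, 0.75, sqrt( 6), sqrt (6), pi] 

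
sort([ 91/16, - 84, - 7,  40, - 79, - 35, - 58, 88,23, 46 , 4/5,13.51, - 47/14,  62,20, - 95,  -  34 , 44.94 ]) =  [ - 95,-84, - 79 , - 58, - 35, - 34, - 7, - 47/14,4/5, 91/16,13.51 , 20,  23,40, 44.94,  46,62, 88 ]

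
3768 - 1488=2280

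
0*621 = 0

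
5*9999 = 49995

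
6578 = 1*6578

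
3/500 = 3/500 = 0.01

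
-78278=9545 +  - 87823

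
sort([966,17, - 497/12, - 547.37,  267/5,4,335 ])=[ -547.37, - 497/12,4, 17, 267/5, 335,966]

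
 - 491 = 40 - 531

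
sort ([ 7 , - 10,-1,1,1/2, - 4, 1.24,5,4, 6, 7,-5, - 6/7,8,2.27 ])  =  [-10, - 5,-4, - 1,-6/7, 1/2,1, 1.24, 2.27,4,5, 6,7, 7, 8]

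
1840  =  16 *115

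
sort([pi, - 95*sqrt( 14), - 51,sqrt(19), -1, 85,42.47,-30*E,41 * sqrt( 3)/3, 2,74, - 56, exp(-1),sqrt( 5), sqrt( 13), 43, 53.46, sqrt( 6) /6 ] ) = [ - 95*sqrt(14),-30*E ,-56,-51, - 1, exp(-1),sqrt( 6)/6, 2, sqrt( 5), pi, sqrt( 13), sqrt( 19) , 41*sqrt( 3)/3, 42.47, 43, 53.46, 74, 85 ] 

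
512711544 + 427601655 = 940313199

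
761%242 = 35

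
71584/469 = 71584/469 = 152.63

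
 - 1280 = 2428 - 3708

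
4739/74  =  4739/74 =64.04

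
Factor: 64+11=3^1*5^2 = 75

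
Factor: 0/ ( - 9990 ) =0 = 0^1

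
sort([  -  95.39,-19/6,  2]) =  [ - 95.39, - 19/6, 2] 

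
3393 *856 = 2904408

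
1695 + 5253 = 6948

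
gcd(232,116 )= 116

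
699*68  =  47532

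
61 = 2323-2262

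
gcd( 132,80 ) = 4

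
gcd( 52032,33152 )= 64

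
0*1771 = 0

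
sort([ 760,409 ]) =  [409,760 ]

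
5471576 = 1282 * 4268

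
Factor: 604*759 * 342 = 156785112 = 2^3*3^3* 11^1*19^1 * 23^1*151^1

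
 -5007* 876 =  - 4386132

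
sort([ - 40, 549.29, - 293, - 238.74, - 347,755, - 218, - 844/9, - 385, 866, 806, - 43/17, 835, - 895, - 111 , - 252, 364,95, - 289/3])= [  -  895, - 385, - 347,-293, - 252 , - 238.74, - 218, - 111, - 289/3, - 844/9, - 40, - 43/17 , 95, 364, 549.29 , 755, 806 , 835,866] 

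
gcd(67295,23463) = 1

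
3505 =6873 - 3368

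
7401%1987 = 1440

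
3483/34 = 3483/34 = 102.44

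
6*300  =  1800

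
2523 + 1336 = 3859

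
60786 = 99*614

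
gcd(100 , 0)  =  100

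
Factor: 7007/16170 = 13/30 = 2^( - 1 )*3^( - 1)*5^(-1)*13^1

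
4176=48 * 87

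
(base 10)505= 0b111111001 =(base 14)281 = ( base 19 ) 17b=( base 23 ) lm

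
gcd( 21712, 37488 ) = 16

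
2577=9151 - 6574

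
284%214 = 70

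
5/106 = 5/106 = 0.05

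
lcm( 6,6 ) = 6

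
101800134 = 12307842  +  89492292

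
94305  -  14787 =79518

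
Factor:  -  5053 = -31^1*163^1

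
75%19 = 18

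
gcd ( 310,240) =10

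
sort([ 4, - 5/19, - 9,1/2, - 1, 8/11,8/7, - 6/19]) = [  -  9, - 1, - 6/19, - 5/19, 1/2,  8/11, 8/7,4]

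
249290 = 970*257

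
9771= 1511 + 8260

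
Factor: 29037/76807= 3^1*89^(- 1 )*863^( - 1 )*9679^1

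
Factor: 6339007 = 23^3*521^1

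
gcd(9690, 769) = 1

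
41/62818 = 41/62818 = 0.00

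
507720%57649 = 46528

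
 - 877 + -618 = -1495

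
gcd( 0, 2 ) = 2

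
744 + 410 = 1154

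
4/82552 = 1/20638 = 0.00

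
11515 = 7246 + 4269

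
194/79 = 194/79=2.46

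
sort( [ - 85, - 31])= [  -  85 , -31 ]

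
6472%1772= 1156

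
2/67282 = 1/33641 = 0.00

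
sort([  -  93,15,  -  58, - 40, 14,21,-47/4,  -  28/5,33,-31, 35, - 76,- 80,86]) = [-93,-80  , - 76  ,-58,-40, - 31, - 47/4, - 28/5, 14,15,21,  33,35,86]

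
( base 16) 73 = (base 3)11021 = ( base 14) 83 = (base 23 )50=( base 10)115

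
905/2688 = 905/2688 = 0.34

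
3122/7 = 446 = 446.00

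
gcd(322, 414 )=46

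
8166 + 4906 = 13072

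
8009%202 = 131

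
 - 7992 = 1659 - 9651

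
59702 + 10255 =69957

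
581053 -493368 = 87685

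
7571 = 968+6603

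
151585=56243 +95342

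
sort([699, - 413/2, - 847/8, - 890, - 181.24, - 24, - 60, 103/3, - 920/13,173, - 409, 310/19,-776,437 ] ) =[- 890, - 776, - 409 ,-413/2, - 181.24,  -  847/8, - 920/13, - 60, - 24,310/19,103/3, 173 , 437, 699] 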